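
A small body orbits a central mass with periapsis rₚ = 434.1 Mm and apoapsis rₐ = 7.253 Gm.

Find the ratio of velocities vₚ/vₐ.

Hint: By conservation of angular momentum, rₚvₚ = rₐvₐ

Convert to SI: rₚ = 434.1 Mm = 4.341e+08 m; rₐ = 7.253 Gm = 7.253e+09 m.
Conservation of angular momentum gives rₚvₚ = rₐvₐ, so vₚ/vₐ = rₐ/rₚ.
vₚ/vₐ = 7.253e+09 / 4.341e+08 ≈ 16.71.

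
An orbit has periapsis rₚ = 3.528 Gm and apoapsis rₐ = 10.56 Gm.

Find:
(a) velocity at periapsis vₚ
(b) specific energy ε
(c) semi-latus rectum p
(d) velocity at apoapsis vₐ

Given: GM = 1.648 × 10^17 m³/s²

Convert to SI: rₚ = 3.528 Gm = 3.528e+09 m; rₐ = 10.56 Gm = 1.056e+10 m.
(a) With a = (rₚ + rₐ)/2 = 7.044e+09 m, vₚ = √(GM (2/rₚ − 1/a)) = √(1.648e+17 · (2/3.528e+09 − 1/7.044e+09)) m/s ≈ 8368 m/s
(b) With a = (rₚ + rₐ)/2 = 7.044e+09 m, ε = −GM/(2a) = −1.648e+17/(2 · 7.044e+09) J/kg ≈ -1.17e+07 J/kg
(c) From a = (rₚ + rₐ)/2 = 7.044e+09 m and e = (rₐ − rₚ)/(rₐ + rₚ) = 0.499148, p = a(1 − e²) = 7.044e+09 · (1 − (0.499148)²) ≈ 5.289e+09 m
(d) With a = (rₚ + rₐ)/2 = 7.044e+09 m, vₐ = √(GM (2/rₐ − 1/a)) = √(1.648e+17 · (2/1.056e+10 − 1/7.044e+09)) m/s ≈ 2796 m/s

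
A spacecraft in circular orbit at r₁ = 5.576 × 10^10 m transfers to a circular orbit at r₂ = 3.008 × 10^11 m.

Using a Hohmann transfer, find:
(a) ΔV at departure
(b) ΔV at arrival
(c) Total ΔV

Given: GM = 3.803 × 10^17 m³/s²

Transfer semi-major axis: a_t = (r₁ + r₂)/2 = (5.576e+10 + 3.008e+11)/2 = 1.7828e+11 m.
Circular speeds: v₁ = √(GM/r₁) = 2611.57 m/s, v₂ = √(GM/r₂) = 1124.41 m/s.
Transfer speeds (vis-viva v² = GM(2/r − 1/a_t)): v₁ᵗ = 3392.26 m/s, v₂ᵗ = 628.832 m/s.
(a) ΔV₁ = |v₁ᵗ − v₁| ≈ 780.7 m/s = 780.7 m/s.
(b) ΔV₂ = |v₂ − v₂ᵗ| ≈ 495.6 m/s = 495.6 m/s.
(c) ΔV_total = ΔV₁ + ΔV₂ ≈ 1276 m/s = 1.276 km/s.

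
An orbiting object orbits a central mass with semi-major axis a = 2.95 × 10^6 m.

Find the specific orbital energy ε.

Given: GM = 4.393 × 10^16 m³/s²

ε = −GM / (2a).
ε = −4.393e+16 / (2 · 2.95e+06) J/kg ≈ -7.446e+09 J/kg = -7.446 GJ/kg.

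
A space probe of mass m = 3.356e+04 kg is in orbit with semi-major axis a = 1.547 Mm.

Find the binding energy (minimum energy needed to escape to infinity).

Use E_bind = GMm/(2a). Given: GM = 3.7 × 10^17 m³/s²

Convert to SI: a = 1.547 Mm = 1.547e+06 m.
Total orbital energy is E = −GMm/(2a); binding energy is E_bind = −E = GMm/(2a).
E_bind = 3.7e+17 · 3.356e+04 / (2 · 1.547e+06) J ≈ 4.013e+15 J = 4.013 PJ.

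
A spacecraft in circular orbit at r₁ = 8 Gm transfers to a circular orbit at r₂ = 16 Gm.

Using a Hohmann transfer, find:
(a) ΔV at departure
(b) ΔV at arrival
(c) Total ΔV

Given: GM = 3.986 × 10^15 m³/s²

Convert to SI: r₁ = 8 Gm = 8e+09 m; r₂ = 16 Gm = 1.6e+10 m.
Transfer semi-major axis: a_t = (r₁ + r₂)/2 = (8e+09 + 1.6e+10)/2 = 1.2e+10 m.
Circular speeds: v₁ = √(GM/r₁) = 705.868 m/s, v₂ = √(GM/r₂) = 499.124 m/s.
Transfer speeds (vis-viva v² = GM(2/r − 1/a_t)): v₁ᵗ = 815.066 m/s, v₂ᵗ = 407.533 m/s.
(a) ΔV₁ = |v₁ᵗ − v₁| ≈ 109.2 m/s = 109.2 m/s.
(b) ΔV₂ = |v₂ − v₂ᵗ| ≈ 91.59 m/s = 91.59 m/s.
(c) ΔV_total = ΔV₁ + ΔV₂ ≈ 200.8 m/s = 200.8 m/s.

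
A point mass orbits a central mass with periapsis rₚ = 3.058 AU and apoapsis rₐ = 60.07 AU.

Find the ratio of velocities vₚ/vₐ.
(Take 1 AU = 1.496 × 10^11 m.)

Convert to SI: rₚ = 3.058 AU = 4.57477e+11 m; rₐ = 60.07 AU = 8.98647e+12 m.
Conservation of angular momentum gives rₚvₚ = rₐvₐ, so vₚ/vₐ = rₐ/rₚ.
vₚ/vₐ = 8.98647e+12 / 4.57477e+11 ≈ 19.64.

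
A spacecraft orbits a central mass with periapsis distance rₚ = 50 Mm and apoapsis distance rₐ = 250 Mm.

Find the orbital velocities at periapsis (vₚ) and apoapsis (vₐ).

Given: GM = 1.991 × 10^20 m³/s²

Convert to SI: rₚ = 50 Mm = 5e+07 m; rₐ = 250 Mm = 2.5e+08 m.
Use the vis-viva equation v² = GM(2/r − 1/a) with a = (rₚ + rₐ)/2 = (5e+07 + 2.5e+08)/2 = 1.5e+08 m.
vₚ = √(GM · (2/rₚ − 1/a)) = √(1.991e+20 · (2/5e+07 − 1/1.5e+08)) m/s ≈ 2.576e+06 m/s = 2576 km/s.
vₐ = √(GM · (2/rₐ − 1/a)) = √(1.991e+20 · (2/2.5e+08 − 1/1.5e+08)) m/s ≈ 5.152e+05 m/s = 515.2 km/s.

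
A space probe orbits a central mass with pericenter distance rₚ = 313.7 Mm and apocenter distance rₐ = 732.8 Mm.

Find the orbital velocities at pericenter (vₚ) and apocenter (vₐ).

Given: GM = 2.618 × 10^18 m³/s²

Convert to SI: rₚ = 313.7 Mm = 3.137e+08 m; rₐ = 732.8 Mm = 7.328e+08 m.
Use the vis-viva equation v² = GM(2/r − 1/a) with a = (rₚ + rₐ)/2 = (3.137e+08 + 7.328e+08)/2 = 5.2325e+08 m.
vₚ = √(GM · (2/rₚ − 1/a)) = √(2.618e+18 · (2/3.137e+08 − 1/5.2325e+08)) m/s ≈ 1.081e+05 m/s = 108.1 km/s.
vₐ = √(GM · (2/rₐ − 1/a)) = √(2.618e+18 · (2/7.328e+08 − 1/5.2325e+08)) m/s ≈ 4.628e+04 m/s = 46.28 km/s.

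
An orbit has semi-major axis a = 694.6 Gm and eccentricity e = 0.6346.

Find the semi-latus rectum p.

Convert to SI: a = 694.6 Gm = 6.946e+11 m.
p = a (1 − e²).
p = 6.946e+11 · (1 − (0.6346)²) = 6.946e+11 · 0.597283 ≈ 4.149e+11 m = 414.9 Gm.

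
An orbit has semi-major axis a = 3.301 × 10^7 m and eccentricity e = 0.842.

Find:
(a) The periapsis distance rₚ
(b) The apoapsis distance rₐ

(a) rₚ = a(1 − e) = 3.301e+07 · (1 − 0.842) = 3.301e+07 · 0.158 ≈ 5.216e+06 m = 5.216 × 10^6 m.
(b) rₐ = a(1 + e) = 3.301e+07 · (1 + 0.842) = 3.301e+07 · 1.842 ≈ 6.08e+07 m = 6.08 × 10^7 m.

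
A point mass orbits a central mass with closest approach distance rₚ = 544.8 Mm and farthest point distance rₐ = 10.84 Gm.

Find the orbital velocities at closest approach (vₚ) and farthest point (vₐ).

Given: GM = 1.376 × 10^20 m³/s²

Convert to SI: rₚ = 544.8 Mm = 5.448e+08 m; rₐ = 10.84 Gm = 1.084e+10 m.
Use the vis-viva equation v² = GM(2/r − 1/a) with a = (rₚ + rₐ)/2 = (5.448e+08 + 1.084e+10)/2 = 5.6924e+09 m.
vₚ = √(GM · (2/rₚ − 1/a)) = √(1.376e+20 · (2/5.448e+08 − 1/5.6924e+09)) m/s ≈ 6.935e+05 m/s = 693.5 km/s.
vₐ = √(GM · (2/rₐ − 1/a)) = √(1.376e+20 · (2/1.084e+10 − 1/5.6924e+09)) m/s ≈ 3.486e+04 m/s = 34.86 km/s.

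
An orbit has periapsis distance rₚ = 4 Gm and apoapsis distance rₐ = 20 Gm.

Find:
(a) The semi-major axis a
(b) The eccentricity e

Convert to SI: rₚ = 4 Gm = 4e+09 m; rₐ = 20 Gm = 2e+10 m.
(a) a = (rₚ + rₐ) / 2 = (4e+09 + 2e+10) / 2 ≈ 1.2e+10 m = 12 Gm.
(b) e = (rₐ − rₚ) / (rₐ + rₚ) = (2e+10 − 4e+09) / (2e+10 + 4e+09) ≈ 0.6667.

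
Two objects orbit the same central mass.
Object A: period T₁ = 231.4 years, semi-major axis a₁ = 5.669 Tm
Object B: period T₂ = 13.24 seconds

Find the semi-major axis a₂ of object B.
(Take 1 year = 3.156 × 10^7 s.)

Convert to SI: T₁ = 231.4 years = 7.30298e+09 s; a₁ = 5.669 Tm = 5.669e+12 m.
Kepler's third law: (T₁/T₂)² = (a₁/a₂)³ ⇒ a₂ = a₁ · (T₂/T₁)^(2/3).
T₂/T₁ = 13.24 / 7.30298e+09 = 1.81296e-09.
a₂ = 5.669e+12 · (1.81296e-09)^(2/3) m ≈ 8.429e+06 m = 8.429 Mm.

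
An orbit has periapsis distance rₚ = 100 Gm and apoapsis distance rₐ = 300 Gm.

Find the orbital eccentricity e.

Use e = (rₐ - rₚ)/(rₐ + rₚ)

Convert to SI: rₚ = 100 Gm = 1e+11 m; rₐ = 300 Gm = 3e+11 m.
e = (rₐ − rₚ) / (rₐ + rₚ).
e = (3e+11 − 1e+11) / (3e+11 + 1e+11) = 2e+11 / 4e+11 ≈ 0.5.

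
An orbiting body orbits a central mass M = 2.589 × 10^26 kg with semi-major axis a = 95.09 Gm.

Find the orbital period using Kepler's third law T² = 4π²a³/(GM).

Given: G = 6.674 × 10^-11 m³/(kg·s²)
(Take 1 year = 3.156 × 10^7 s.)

Convert to SI: a = 95.09 Gm = 9.509e+10 m.
GM = G · M = 6.674e-11 · 2.589e+26 = 1.7279e+16 m³/s².
Kepler's third law: T = 2π √(a³ / GM).
Substituting a = 9.509e+10 m and GM = 1.7279e+16 m³/s²:
T = 2π √((9.509e+10)³ / 1.7279e+16) s
T ≈ 1.402e+09 s = 44.41 years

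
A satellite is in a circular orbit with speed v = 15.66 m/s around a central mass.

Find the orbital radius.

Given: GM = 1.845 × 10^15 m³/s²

For a circular orbit, v² = GM / r, so r = GM / v².
r = 1.845e+15 / (15.66)² m ≈ 7.523e+12 m = 7.523 Tm.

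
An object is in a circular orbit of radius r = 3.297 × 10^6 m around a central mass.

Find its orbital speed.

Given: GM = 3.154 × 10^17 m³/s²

For a circular orbit, gravity supplies the centripetal force, so v = √(GM / r).
v = √(3.154e+17 / 3.297e+06) m/s ≈ 3.093e+05 m/s = 309.3 km/s.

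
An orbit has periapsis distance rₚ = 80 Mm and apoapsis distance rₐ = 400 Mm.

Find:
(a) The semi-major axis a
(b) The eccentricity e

Convert to SI: rₚ = 80 Mm = 8e+07 m; rₐ = 400 Mm = 4e+08 m.
(a) a = (rₚ + rₐ) / 2 = (8e+07 + 4e+08) / 2 ≈ 2.4e+08 m = 240 Mm.
(b) e = (rₐ − rₚ) / (rₐ + rₚ) = (4e+08 − 8e+07) / (4e+08 + 8e+07) ≈ 0.6667.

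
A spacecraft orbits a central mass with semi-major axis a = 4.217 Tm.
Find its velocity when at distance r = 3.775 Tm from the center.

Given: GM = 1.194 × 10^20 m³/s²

Convert to SI: a = 4.217 Tm = 4.217e+12 m; r = 3.775 Tm = 3.775e+12 m.
Vis-viva: v = √(GM · (2/r − 1/a)).
2/r − 1/a = 2/3.775e+12 − 1/4.217e+12 = 2.92666e-13 m⁻¹.
v = √(1.194e+20 · 2.92666e-13) m/s ≈ 5911 m/s = 5.911 km/s.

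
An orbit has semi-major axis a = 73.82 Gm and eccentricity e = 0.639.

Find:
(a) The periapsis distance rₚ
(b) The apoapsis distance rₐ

Convert to SI: a = 73.82 Gm = 7.382e+10 m.
(a) rₚ = a(1 − e) = 7.382e+10 · (1 − 0.639) = 7.382e+10 · 0.361 ≈ 2.665e+10 m = 26.65 Gm.
(b) rₐ = a(1 + e) = 7.382e+10 · (1 + 0.639) = 7.382e+10 · 1.639 ≈ 1.21e+11 m = 121 Gm.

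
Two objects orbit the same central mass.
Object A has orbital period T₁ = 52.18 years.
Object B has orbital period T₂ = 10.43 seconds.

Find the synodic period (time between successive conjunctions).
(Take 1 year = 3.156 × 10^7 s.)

Convert to SI: T₁ = 52.18 years = 1.6468e+09 s.
T_syn = |T₁ · T₂ / (T₁ − T₂)|.
T_syn = |1.6468e+09 · 10.43 / (1.6468e+09 − 10.43)| s ≈ 10.43 s = 10.43 seconds.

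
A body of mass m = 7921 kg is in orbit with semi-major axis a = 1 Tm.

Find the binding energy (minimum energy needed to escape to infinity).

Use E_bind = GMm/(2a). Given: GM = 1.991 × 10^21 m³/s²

Convert to SI: a = 1 Tm = 1e+12 m.
Total orbital energy is E = −GMm/(2a); binding energy is E_bind = −E = GMm/(2a).
E_bind = 1.991e+21 · 7921 / (2 · 1e+12) J ≈ 7.885e+12 J = 7.885 TJ.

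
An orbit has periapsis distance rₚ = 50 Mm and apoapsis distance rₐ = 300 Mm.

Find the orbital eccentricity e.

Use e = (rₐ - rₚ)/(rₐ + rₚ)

Convert to SI: rₚ = 50 Mm = 5e+07 m; rₐ = 300 Mm = 3e+08 m.
e = (rₐ − rₚ) / (rₐ + rₚ).
e = (3e+08 − 5e+07) / (3e+08 + 5e+07) = 2.5e+08 / 3.5e+08 ≈ 0.7143.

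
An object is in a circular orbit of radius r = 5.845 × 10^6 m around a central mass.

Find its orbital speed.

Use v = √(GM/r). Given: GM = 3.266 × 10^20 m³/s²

For a circular orbit, gravity supplies the centripetal force, so v = √(GM / r).
v = √(3.266e+20 / 5.845e+06) m/s ≈ 7.475e+06 m/s = 7475 km/s.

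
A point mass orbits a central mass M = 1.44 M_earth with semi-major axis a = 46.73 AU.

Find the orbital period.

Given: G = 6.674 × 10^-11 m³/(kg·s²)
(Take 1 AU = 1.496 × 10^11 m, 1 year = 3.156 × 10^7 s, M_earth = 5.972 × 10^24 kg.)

Convert to SI: a = 46.73 AU = 6.99081e+12 m; M = 1.44 M_earth = 8.59968e+24 kg.
GM = G · M = 6.674e-11 · 8.59968e+24 = 5.73943e+14 m³/s².
Kepler's third law: T = 2π √(a³ / GM).
Substituting a = 6.99081e+12 m and GM = 5.73943e+14 m³/s²:
T = 2π √((6.99081e+12)³ / 5.73943e+14) s
T ≈ 4.848e+12 s = 1.536e+05 years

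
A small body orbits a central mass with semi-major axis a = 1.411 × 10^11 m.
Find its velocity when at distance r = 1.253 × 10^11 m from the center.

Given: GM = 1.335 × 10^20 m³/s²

Vis-viva: v = √(GM · (2/r − 1/a)).
2/r − 1/a = 2/1.253e+11 − 1/1.411e+11 = 8.87452e-12 m⁻¹.
v = √(1.335e+20 · 8.87452e-12) m/s ≈ 3.442e+04 m/s = 34.42 km/s.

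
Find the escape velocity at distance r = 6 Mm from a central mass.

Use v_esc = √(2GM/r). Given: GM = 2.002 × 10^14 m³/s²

Convert to SI: r = 6 Mm = 6e+06 m.
Escape velocity comes from setting total energy to zero: ½v² − GM/r = 0 ⇒ v_esc = √(2GM / r).
v_esc = √(2 · 2.002e+14 / 6e+06) m/s ≈ 8169 m/s = 8.169 km/s.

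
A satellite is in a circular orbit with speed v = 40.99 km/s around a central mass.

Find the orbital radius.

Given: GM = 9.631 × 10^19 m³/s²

Convert to SI: v = 40.99 km/s = 40990 m/s.
For a circular orbit, v² = GM / r, so r = GM / v².
r = 9.631e+19 / (40990)² m ≈ 5.732e+10 m = 5.732 × 10^10 m.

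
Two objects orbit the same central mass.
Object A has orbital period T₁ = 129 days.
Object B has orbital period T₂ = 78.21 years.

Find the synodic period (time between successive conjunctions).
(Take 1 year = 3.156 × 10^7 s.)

Convert to SI: T₁ = 129 days = 1.11456e+07 s; T₂ = 78.21 years = 2.46831e+09 s.
T_syn = |T₁ · T₂ / (T₁ − T₂)|.
T_syn = |1.11456e+07 · 2.46831e+09 / (1.11456e+07 − 2.46831e+09)| s ≈ 1.12e+07 s = 129.6 days.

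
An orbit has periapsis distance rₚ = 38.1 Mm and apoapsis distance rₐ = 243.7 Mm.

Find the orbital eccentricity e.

Convert to SI: rₚ = 38.1 Mm = 3.81e+07 m; rₐ = 243.7 Mm = 2.437e+08 m.
e = (rₐ − rₚ) / (rₐ + rₚ).
e = (2.437e+08 − 3.81e+07) / (2.437e+08 + 3.81e+07) = 2.056e+08 / 2.818e+08 ≈ 0.7296.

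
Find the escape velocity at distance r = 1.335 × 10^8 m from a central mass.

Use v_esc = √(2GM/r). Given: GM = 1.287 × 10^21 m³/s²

Escape velocity comes from setting total energy to zero: ½v² − GM/r = 0 ⇒ v_esc = √(2GM / r).
v_esc = √(2 · 1.287e+21 / 1.335e+08) m/s ≈ 4.391e+06 m/s = 4391 km/s.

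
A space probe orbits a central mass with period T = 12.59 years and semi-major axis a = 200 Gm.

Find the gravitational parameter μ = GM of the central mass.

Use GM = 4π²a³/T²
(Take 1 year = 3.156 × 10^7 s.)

Convert to SI: T = 12.59 years = 3.9734e+08 s; a = 200 Gm = 2e+11 m.
GM = 4π² · a³ / T².
GM = 4π² · (2e+11)³ / (3.9734e+08)² m³/s² ≈ 2e+18 m³/s² = 2 × 10^18 m³/s².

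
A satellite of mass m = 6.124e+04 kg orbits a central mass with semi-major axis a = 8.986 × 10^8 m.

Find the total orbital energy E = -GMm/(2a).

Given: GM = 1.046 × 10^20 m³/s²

E = −GMm / (2a).
E = −1.046e+20 · 6.124e+04 / (2 · 8.986e+08) J ≈ -3.564e+15 J = -3.564 PJ.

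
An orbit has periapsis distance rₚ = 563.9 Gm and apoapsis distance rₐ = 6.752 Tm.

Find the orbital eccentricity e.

Convert to SI: rₚ = 563.9 Gm = 5.639e+11 m; rₐ = 6.752 Tm = 6.752e+12 m.
e = (rₐ − rₚ) / (rₐ + rₚ).
e = (6.752e+12 − 5.639e+11) / (6.752e+12 + 5.639e+11) = 6.1881e+12 / 7.3159e+12 ≈ 0.8458.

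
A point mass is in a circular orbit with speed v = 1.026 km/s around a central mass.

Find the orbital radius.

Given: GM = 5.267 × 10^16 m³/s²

Convert to SI: v = 1.026 km/s = 1026 m/s.
For a circular orbit, v² = GM / r, so r = GM / v².
r = 5.267e+16 / (1026)² m ≈ 5.003e+10 m = 50.03 Gm.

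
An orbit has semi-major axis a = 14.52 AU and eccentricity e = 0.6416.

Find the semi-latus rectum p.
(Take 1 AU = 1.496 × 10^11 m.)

Convert to SI: a = 14.52 AU = 2.17219e+12 m.
p = a (1 − e²).
p = 2.17219e+12 · (1 − (0.6416)²) = 2.17219e+12 · 0.588349 ≈ 1.278e+12 m = 8.543 AU.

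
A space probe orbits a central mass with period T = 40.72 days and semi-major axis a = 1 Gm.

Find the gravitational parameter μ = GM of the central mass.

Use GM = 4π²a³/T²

Convert to SI: T = 40.72 days = 3.51821e+06 s; a = 1 Gm = 1e+09 m.
GM = 4π² · a³ / T².
GM = 4π² · (1e+09)³ / (3.51821e+06)² m³/s² ≈ 3.189e+15 m³/s² = 3.189 × 10^15 m³/s².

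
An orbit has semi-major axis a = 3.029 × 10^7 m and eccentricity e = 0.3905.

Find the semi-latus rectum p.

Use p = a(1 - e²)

p = a (1 − e²).
p = 3.029e+07 · (1 − (0.3905)²) = 3.029e+07 · 0.84751 ≈ 2.567e+07 m = 2.567 × 10^7 m.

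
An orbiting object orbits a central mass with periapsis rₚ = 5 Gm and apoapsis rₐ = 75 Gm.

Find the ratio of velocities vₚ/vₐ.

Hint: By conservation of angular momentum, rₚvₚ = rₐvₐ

Convert to SI: rₚ = 5 Gm = 5e+09 m; rₐ = 75 Gm = 7.5e+10 m.
Conservation of angular momentum gives rₚvₚ = rₐvₐ, so vₚ/vₐ = rₐ/rₚ.
vₚ/vₐ = 7.5e+10 / 5e+09 ≈ 15.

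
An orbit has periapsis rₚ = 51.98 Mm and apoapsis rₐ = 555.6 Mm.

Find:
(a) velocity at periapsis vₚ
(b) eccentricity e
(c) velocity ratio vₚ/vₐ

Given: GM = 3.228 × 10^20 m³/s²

Convert to SI: rₚ = 51.98 Mm = 5.198e+07 m; rₐ = 555.6 Mm = 5.556e+08 m.
(a) With a = (rₚ + rₐ)/2 = 3.0379e+08 m, vₚ = √(GM (2/rₚ − 1/a)) = √(3.228e+20 · (2/5.198e+07 − 1/3.0379e+08)) m/s ≈ 3.37e+06 m/s
(b) e = (rₐ − rₚ)/(rₐ + rₚ) = (5.556e+08 − 5.198e+07)/(5.556e+08 + 5.198e+07) ≈ 0.8289
(c) Conservation of angular momentum (rₚvₚ = rₐvₐ) gives vₚ/vₐ = rₐ/rₚ = 5.556e+08/5.198e+07 ≈ 10.69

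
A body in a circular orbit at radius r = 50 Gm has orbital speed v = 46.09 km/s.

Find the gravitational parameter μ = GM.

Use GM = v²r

Convert to SI: r = 50 Gm = 5e+10 m; v = 46.09 km/s = 46090 m/s.
For a circular orbit v² = GM/r, so GM = v² · r.
GM = (46090)² · 5e+10 m³/s² ≈ 1.062e+20 m³/s² = 1.062 × 10^20 m³/s².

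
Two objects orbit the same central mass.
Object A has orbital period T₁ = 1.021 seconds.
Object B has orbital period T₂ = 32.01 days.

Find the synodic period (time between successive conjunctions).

Convert to SI: T₂ = 32.01 days = 2.76566e+06 s.
T_syn = |T₁ · T₂ / (T₁ − T₂)|.
T_syn = |1.021 · 2.76566e+06 / (1.021 − 2.76566e+06)| s ≈ 1.021 s = 1.021 seconds.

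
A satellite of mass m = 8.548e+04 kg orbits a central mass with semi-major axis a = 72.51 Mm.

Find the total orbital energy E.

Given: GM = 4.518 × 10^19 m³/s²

Convert to SI: a = 72.51 Mm = 7.251e+07 m.
E = −GMm / (2a).
E = −4.518e+19 · 8.548e+04 / (2 · 7.251e+07) J ≈ -2.663e+16 J = -26.63 PJ.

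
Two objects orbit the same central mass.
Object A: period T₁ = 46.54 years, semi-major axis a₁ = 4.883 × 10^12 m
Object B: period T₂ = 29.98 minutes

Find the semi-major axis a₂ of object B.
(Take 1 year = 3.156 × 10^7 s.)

Convert to SI: T₁ = 46.54 years = 1.4688e+09 s; T₂ = 29.98 minutes = 1798.8 s.
Kepler's third law: (T₁/T₂)² = (a₁/a₂)³ ⇒ a₂ = a₁ · (T₂/T₁)^(2/3).
T₂/T₁ = 1798.8 / 1.4688e+09 = 1.22467e-06.
a₂ = 4.883e+12 · (1.22467e-06)^(2/3) m ≈ 5.589e+08 m = 5.589 × 10^8 m.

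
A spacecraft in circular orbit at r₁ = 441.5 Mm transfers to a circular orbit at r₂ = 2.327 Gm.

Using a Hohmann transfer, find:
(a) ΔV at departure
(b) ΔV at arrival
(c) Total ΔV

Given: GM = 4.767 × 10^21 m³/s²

Convert to SI: r₁ = 441.5 Mm = 4.415e+08 m; r₂ = 2.327 Gm = 2.327e+09 m.
Transfer semi-major axis: a_t = (r₁ + r₂)/2 = (4.415e+08 + 2.327e+09)/2 = 1.38425e+09 m.
Circular speeds: v₁ = √(GM/r₁) = 3.28592e+06 m/s, v₂ = √(GM/r₂) = 1.43128e+06 m/s.
Transfer speeds (vis-viva v² = GM(2/r − 1/a_t)): v₁ᵗ = 4.26038e+06 m/s, v₂ᵗ = 808318 m/s.
(a) ΔV₁ = |v₁ᵗ − v₁| ≈ 9.745e+05 m/s = 974.5 km/s.
(b) ΔV₂ = |v₂ − v₂ᵗ| ≈ 6.23e+05 m/s = 623 km/s.
(c) ΔV_total = ΔV₁ + ΔV₂ ≈ 1.597e+06 m/s = 1597 km/s.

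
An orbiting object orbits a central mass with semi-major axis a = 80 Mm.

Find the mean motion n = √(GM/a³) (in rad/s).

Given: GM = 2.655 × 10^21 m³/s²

Convert to SI: a = 80 Mm = 8e+07 m.
n = √(GM / a³).
n = √(2.655e+21 / (8e+07)³) rad/s ≈ 0.07201 rad/s.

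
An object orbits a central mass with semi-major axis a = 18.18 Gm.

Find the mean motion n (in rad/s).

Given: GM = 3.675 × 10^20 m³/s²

Convert to SI: a = 18.18 Gm = 1.818e+10 m.
n = √(GM / a³).
n = √(3.675e+20 / (1.818e+10)³) rad/s ≈ 7.821e-06 rad/s.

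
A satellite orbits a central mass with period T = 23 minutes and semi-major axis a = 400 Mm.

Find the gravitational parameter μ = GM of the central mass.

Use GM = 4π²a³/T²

Convert to SI: T = 23 minutes = 1380 s; a = 400 Mm = 4e+08 m.
GM = 4π² · a³ / T².
GM = 4π² · (4e+08)³ / (1380)² m³/s² ≈ 1.327e+21 m³/s² = 1.327 × 10^21 m³/s².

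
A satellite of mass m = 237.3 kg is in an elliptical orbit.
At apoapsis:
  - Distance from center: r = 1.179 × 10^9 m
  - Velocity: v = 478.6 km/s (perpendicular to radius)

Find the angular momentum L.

Convert to SI: v = 478.6 km/s = 478600 m/s.
Since v is perpendicular to r, L = m · v · r.
L = 237.3 · 478600 · 1.179e+09 kg·m²/s ≈ 1.339e+17 kg·m²/s.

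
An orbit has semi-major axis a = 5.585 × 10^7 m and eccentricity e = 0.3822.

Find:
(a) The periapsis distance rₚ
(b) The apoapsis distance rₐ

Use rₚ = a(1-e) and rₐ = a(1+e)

(a) rₚ = a(1 − e) = 5.585e+07 · (1 − 0.3822) = 5.585e+07 · 0.6178 ≈ 3.45e+07 m = 3.45 × 10^7 m.
(b) rₐ = a(1 + e) = 5.585e+07 · (1 + 0.3822) = 5.585e+07 · 1.3822 ≈ 7.72e+07 m = 7.72 × 10^7 m.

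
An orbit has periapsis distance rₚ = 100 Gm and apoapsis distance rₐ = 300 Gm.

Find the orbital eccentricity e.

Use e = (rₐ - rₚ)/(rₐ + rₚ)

Convert to SI: rₚ = 100 Gm = 1e+11 m; rₐ = 300 Gm = 3e+11 m.
e = (rₐ − rₚ) / (rₐ + rₚ).
e = (3e+11 − 1e+11) / (3e+11 + 1e+11) = 2e+11 / 4e+11 ≈ 0.5.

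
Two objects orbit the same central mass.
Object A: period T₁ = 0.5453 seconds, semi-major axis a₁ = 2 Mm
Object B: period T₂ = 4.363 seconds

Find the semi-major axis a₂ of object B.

Convert to SI: a₁ = 2 Mm = 2e+06 m.
Kepler's third law: (T₁/T₂)² = (a₁/a₂)³ ⇒ a₂ = a₁ · (T₂/T₁)^(2/3).
T₂/T₁ = 4.363 / 0.5453 = 8.0011.
a₂ = 2e+06 · (8.0011)^(2/3) m ≈ 8.001e+06 m = 8.001 Mm.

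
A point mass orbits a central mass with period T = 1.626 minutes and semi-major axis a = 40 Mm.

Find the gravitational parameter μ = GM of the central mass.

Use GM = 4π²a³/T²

Convert to SI: T = 1.626 minutes = 97.56 s; a = 40 Mm = 4e+07 m.
GM = 4π² · a³ / T².
GM = 4π² · (4e+07)³ / (97.56)² m³/s² ≈ 2.655e+20 m³/s² = 2.655 × 10^20 m³/s².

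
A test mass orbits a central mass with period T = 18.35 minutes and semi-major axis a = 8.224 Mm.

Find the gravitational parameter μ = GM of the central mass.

Convert to SI: T = 18.35 minutes = 1101 s; a = 8.224 Mm = 8.224e+06 m.
GM = 4π² · a³ / T².
GM = 4π² · (8.224e+06)³ / (1101)² m³/s² ≈ 1.811e+16 m³/s² = 1.811 × 10^16 m³/s².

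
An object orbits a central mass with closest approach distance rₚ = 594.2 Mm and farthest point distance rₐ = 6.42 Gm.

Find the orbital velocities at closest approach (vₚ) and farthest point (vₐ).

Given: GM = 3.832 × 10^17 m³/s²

Convert to SI: rₚ = 594.2 Mm = 5.942e+08 m; rₐ = 6.42 Gm = 6.42e+09 m.
Use the vis-viva equation v² = GM(2/r − 1/a) with a = (rₚ + rₐ)/2 = (5.942e+08 + 6.42e+09)/2 = 3.5071e+09 m.
vₚ = √(GM · (2/rₚ − 1/a)) = √(3.832e+17 · (2/5.942e+08 − 1/3.5071e+09)) m/s ≈ 3.436e+04 m/s = 34.36 km/s.
vₐ = √(GM · (2/rₐ − 1/a)) = √(3.832e+17 · (2/6.42e+09 − 1/3.5071e+09)) m/s ≈ 3180 m/s = 3.18 km/s.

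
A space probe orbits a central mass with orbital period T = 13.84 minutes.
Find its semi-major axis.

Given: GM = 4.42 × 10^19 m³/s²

Convert to SI: T = 13.84 minutes = 830.4 s.
Invert Kepler's third law: a = (GM · T² / (4π²))^(1/3).
Substituting T = 830.4 s and GM = 4.42e+19 m³/s²:
a = (4.42e+19 · (830.4)² / (4π²))^(1/3) m
a ≈ 9.174e+07 m = 91.74 Mm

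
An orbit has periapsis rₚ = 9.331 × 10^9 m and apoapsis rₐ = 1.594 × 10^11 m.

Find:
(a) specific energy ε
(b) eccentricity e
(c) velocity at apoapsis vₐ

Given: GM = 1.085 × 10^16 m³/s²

(a) With a = (rₚ + rₐ)/2 = 8.43655e+10 m, ε = −GM/(2a) = −1.085e+16/(2 · 8.43655e+10) J/kg ≈ -6.43e+04 J/kg
(b) e = (rₐ − rₚ)/(rₐ + rₚ) = (1.594e+11 − 9.331e+09)/(1.594e+11 + 9.331e+09) ≈ 0.8894
(c) With a = (rₚ + rₐ)/2 = 8.43655e+10 m, vₐ = √(GM (2/rₐ − 1/a)) = √(1.085e+16 · (2/1.594e+11 − 1/8.43655e+10)) m/s ≈ 86.77 m/s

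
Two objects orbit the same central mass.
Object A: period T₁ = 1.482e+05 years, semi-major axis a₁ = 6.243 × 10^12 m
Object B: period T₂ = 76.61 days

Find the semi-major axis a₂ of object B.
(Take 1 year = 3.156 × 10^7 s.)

Convert to SI: T₁ = 1.482e+05 years = 4.67719e+12 s; T₂ = 76.61 days = 6.6191e+06 s.
Kepler's third law: (T₁/T₂)² = (a₁/a₂)³ ⇒ a₂ = a₁ · (T₂/T₁)^(2/3).
T₂/T₁ = 6.6191e+06 / 4.67719e+12 = 1.41519e-06.
a₂ = 6.243e+12 · (1.41519e-06)^(2/3) m ≈ 7.869e+08 m = 7.869 × 10^8 m.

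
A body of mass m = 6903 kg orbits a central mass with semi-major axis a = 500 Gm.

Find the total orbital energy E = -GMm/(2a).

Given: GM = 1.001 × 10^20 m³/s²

Convert to SI: a = 500 Gm = 5e+11 m.
E = −GMm / (2a).
E = −1.001e+20 · 6903 / (2 · 5e+11) J ≈ -6.91e+11 J = -691 GJ.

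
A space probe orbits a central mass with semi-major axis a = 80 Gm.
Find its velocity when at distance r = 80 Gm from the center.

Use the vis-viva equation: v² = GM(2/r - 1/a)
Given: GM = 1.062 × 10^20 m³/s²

Convert to SI: a = 80 Gm = 8e+10 m; r = 80 Gm = 8e+10 m.
Vis-viva: v = √(GM · (2/r − 1/a)).
2/r − 1/a = 2/8e+10 − 1/8e+10 = 1.25e-11 m⁻¹.
v = √(1.062e+20 · 1.25e-11) m/s ≈ 3.643e+04 m/s = 36.43 km/s.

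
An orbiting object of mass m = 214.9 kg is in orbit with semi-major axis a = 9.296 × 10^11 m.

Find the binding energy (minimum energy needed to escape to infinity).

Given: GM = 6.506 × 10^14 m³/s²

Total orbital energy is E = −GMm/(2a); binding energy is E_bind = −E = GMm/(2a).
E_bind = 6.506e+14 · 214.9 / (2 · 9.296e+11) J ≈ 7.52e+04 J = 75.2 kJ.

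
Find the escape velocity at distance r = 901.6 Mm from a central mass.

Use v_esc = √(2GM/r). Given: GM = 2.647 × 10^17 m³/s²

Convert to SI: r = 901.6 Mm = 9.016e+08 m.
Escape velocity comes from setting total energy to zero: ½v² − GM/r = 0 ⇒ v_esc = √(2GM / r).
v_esc = √(2 · 2.647e+17 / 9.016e+08) m/s ≈ 2.423e+04 m/s = 24.23 km/s.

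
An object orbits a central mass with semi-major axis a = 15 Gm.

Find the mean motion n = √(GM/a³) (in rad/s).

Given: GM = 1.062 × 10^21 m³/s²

Convert to SI: a = 15 Gm = 1.5e+10 m.
n = √(GM / a³).
n = √(1.062e+21 / (1.5e+10)³) rad/s ≈ 1.774e-05 rad/s.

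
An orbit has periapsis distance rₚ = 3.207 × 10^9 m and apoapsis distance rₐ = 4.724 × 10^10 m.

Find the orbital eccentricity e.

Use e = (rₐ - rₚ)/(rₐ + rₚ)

e = (rₐ − rₚ) / (rₐ + rₚ).
e = (4.724e+10 − 3.207e+09) / (4.724e+10 + 3.207e+09) = 4.4033e+10 / 5.0447e+10 ≈ 0.8729.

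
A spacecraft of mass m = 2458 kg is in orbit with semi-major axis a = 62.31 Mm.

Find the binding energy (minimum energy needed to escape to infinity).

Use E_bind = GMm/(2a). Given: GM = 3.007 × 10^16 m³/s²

Convert to SI: a = 62.31 Mm = 6.231e+07 m.
Total orbital energy is E = −GMm/(2a); binding energy is E_bind = −E = GMm/(2a).
E_bind = 3.007e+16 · 2458 / (2 · 6.231e+07) J ≈ 5.931e+11 J = 593.1 GJ.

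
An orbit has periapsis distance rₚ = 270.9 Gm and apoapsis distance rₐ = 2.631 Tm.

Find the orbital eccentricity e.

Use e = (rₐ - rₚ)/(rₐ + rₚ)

Convert to SI: rₚ = 270.9 Gm = 2.709e+11 m; rₐ = 2.631 Tm = 2.631e+12 m.
e = (rₐ − rₚ) / (rₐ + rₚ).
e = (2.631e+12 − 2.709e+11) / (2.631e+12 + 2.709e+11) = 2.3601e+12 / 2.9019e+12 ≈ 0.8133.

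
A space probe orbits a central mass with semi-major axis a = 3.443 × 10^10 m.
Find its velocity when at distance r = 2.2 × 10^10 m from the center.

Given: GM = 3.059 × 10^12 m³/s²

Vis-viva: v = √(GM · (2/r − 1/a)).
2/r − 1/a = 2/2.2e+10 − 1/3.443e+10 = 6.18647e-11 m⁻¹.
v = √(3.059e+12 · 6.18647e-11) m/s ≈ 13.76 m/s = 13.76 m/s.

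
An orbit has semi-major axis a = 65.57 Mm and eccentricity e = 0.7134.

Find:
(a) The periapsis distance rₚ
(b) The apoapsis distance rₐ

Convert to SI: a = 65.57 Mm = 6.557e+07 m.
(a) rₚ = a(1 − e) = 6.557e+07 · (1 − 0.7134) = 6.557e+07 · 0.2866 ≈ 1.879e+07 m = 18.79 Mm.
(b) rₐ = a(1 + e) = 6.557e+07 · (1 + 0.7134) = 6.557e+07 · 1.7134 ≈ 1.123e+08 m = 112.3 Mm.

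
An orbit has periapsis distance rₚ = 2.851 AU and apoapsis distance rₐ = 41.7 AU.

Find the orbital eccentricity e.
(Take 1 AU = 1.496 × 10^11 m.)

Convert to SI: rₚ = 2.851 AU = 4.2651e+11 m; rₐ = 41.7 AU = 6.23832e+12 m.
e = (rₐ − rₚ) / (rₐ + rₚ).
e = (6.23832e+12 − 4.2651e+11) / (6.23832e+12 + 4.2651e+11) = 5.81181e+12 / 6.66483e+12 ≈ 0.872.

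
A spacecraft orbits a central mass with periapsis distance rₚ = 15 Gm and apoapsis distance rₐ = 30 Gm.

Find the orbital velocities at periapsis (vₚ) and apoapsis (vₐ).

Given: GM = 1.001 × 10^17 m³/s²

Convert to SI: rₚ = 15 Gm = 1.5e+10 m; rₐ = 30 Gm = 3e+10 m.
Use the vis-viva equation v² = GM(2/r − 1/a) with a = (rₚ + rₐ)/2 = (1.5e+10 + 3e+10)/2 = 2.25e+10 m.
vₚ = √(GM · (2/rₚ − 1/a)) = √(1.001e+17 · (2/1.5e+10 − 1/2.25e+10)) m/s ≈ 2983 m/s = 2.983 km/s.
vₐ = √(GM · (2/rₐ − 1/a)) = √(1.001e+17 · (2/3e+10 − 1/2.25e+10)) m/s ≈ 1491 m/s = 1.491 km/s.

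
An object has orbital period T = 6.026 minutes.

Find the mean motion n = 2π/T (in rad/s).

Convert to SI: T = 6.026 minutes = 361.56 s.
n = 2π / T.
n = 2π / 361.56 s ≈ 0.01738 rad/s.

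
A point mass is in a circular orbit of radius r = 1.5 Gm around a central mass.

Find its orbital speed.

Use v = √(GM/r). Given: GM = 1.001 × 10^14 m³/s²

Convert to SI: r = 1.5 Gm = 1.5e+09 m.
For a circular orbit, gravity supplies the centripetal force, so v = √(GM / r).
v = √(1.001e+14 / 1.5e+09) m/s ≈ 258.3 m/s = 258.3 m/s.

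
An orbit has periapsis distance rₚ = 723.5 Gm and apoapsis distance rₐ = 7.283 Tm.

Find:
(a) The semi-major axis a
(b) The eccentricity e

Convert to SI: rₚ = 723.5 Gm = 7.235e+11 m; rₐ = 7.283 Tm = 7.283e+12 m.
(a) a = (rₚ + rₐ) / 2 = (7.235e+11 + 7.283e+12) / 2 ≈ 4.003e+12 m = 4.003 Tm.
(b) e = (rₐ − rₚ) / (rₐ + rₚ) = (7.283e+12 − 7.235e+11) / (7.283e+12 + 7.235e+11) ≈ 0.8193.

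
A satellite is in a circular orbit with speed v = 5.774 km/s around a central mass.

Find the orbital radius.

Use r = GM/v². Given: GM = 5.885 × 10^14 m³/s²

Convert to SI: v = 5.774 km/s = 5774 m/s.
For a circular orbit, v² = GM / r, so r = GM / v².
r = 5.885e+14 / (5774)² m ≈ 1.765e+07 m = 17.65 Mm.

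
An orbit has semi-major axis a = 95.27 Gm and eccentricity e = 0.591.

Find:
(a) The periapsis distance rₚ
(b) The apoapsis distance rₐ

Convert to SI: a = 95.27 Gm = 9.527e+10 m.
(a) rₚ = a(1 − e) = 9.527e+10 · (1 − 0.591) = 9.527e+10 · 0.409 ≈ 3.897e+10 m = 38.97 Gm.
(b) rₐ = a(1 + e) = 9.527e+10 · (1 + 0.591) = 9.527e+10 · 1.591 ≈ 1.516e+11 m = 151.6 Gm.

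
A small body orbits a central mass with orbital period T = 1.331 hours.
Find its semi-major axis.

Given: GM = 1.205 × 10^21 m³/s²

Convert to SI: T = 1.331 hours = 4791.6 s.
Invert Kepler's third law: a = (GM · T² / (4π²))^(1/3).
Substituting T = 4791.6 s and GM = 1.205e+21 m³/s²:
a = (1.205e+21 · (4791.6)² / (4π²))^(1/3) m
a ≈ 8.882e+08 m = 8.882 × 10^8 m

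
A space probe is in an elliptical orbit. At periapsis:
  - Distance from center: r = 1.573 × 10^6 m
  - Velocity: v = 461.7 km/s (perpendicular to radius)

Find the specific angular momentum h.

Convert to SI: v = 461.7 km/s = 461700 m/s.
With v perpendicular to r, h = r · v.
h = 1.573e+06 · 461700 m²/s ≈ 7.263e+11 m²/s.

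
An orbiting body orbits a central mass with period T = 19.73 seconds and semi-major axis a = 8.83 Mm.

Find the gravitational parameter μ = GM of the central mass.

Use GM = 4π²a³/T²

Convert to SI: a = 8.83 Mm = 8.83e+06 m.
GM = 4π² · a³ / T².
GM = 4π² · (8.83e+06)³ / (19.73)² m³/s² ≈ 6.982e+19 m³/s² = 6.982 × 10^19 m³/s².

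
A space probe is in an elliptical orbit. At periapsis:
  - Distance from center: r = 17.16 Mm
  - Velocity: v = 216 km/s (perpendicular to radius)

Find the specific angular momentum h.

Convert to SI: r = 17.16 Mm = 1.716e+07 m; v = 216 km/s = 216000 m/s.
With v perpendicular to r, h = r · v.
h = 1.716e+07 · 216000 m²/s ≈ 3.707e+12 m²/s.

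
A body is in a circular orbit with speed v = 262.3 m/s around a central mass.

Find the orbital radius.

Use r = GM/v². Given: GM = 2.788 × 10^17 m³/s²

For a circular orbit, v² = GM / r, so r = GM / v².
r = 2.788e+17 / (262.3)² m ≈ 4.052e+12 m = 4.052 × 10^12 m.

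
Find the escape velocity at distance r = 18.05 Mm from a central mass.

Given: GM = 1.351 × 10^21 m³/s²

Convert to SI: r = 18.05 Mm = 1.805e+07 m.
Escape velocity comes from setting total energy to zero: ½v² − GM/r = 0 ⇒ v_esc = √(2GM / r).
v_esc = √(2 · 1.351e+21 / 1.805e+07) m/s ≈ 1.224e+07 m/s = 1.224e+04 km/s.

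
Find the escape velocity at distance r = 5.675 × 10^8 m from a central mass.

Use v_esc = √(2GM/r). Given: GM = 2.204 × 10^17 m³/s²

Escape velocity comes from setting total energy to zero: ½v² − GM/r = 0 ⇒ v_esc = √(2GM / r).
v_esc = √(2 · 2.204e+17 / 5.675e+08) m/s ≈ 2.787e+04 m/s = 27.87 km/s.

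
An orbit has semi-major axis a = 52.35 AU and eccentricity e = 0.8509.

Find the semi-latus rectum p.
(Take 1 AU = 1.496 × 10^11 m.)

Convert to SI: a = 52.35 AU = 7.83156e+12 m.
p = a (1 − e²).
p = 7.83156e+12 · (1 − (0.8509)²) = 7.83156e+12 · 0.275969 ≈ 2.161e+12 m = 14.45 AU.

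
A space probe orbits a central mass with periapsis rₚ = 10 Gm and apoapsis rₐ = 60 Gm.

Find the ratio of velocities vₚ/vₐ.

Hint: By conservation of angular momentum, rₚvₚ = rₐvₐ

Convert to SI: rₚ = 10 Gm = 1e+10 m; rₐ = 60 Gm = 6e+10 m.
Conservation of angular momentum gives rₚvₚ = rₐvₐ, so vₚ/vₐ = rₐ/rₚ.
vₚ/vₐ = 6e+10 / 1e+10 ≈ 6.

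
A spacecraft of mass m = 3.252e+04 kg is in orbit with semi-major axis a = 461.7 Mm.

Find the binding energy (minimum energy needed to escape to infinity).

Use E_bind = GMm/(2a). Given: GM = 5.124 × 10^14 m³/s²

Convert to SI: a = 461.7 Mm = 4.617e+08 m.
Total orbital energy is E = −GMm/(2a); binding energy is E_bind = −E = GMm/(2a).
E_bind = 5.124e+14 · 3.252e+04 / (2 · 4.617e+08) J ≈ 1.805e+10 J = 18.05 GJ.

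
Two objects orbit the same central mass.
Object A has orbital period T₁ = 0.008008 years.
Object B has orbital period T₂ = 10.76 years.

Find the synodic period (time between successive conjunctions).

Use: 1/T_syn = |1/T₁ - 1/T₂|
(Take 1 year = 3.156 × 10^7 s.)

Convert to SI: T₁ = 0.008008 years = 252732 s; T₂ = 10.76 years = 3.39586e+08 s.
T_syn = |T₁ · T₂ / (T₁ − T₂)|.
T_syn = |252732 · 3.39586e+08 / (252732 − 3.39586e+08)| s ≈ 2.529e+05 s = 0.008014 years.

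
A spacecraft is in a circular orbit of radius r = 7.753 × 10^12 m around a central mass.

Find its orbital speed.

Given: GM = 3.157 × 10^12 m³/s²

For a circular orbit, gravity supplies the centripetal force, so v = √(GM / r).
v = √(3.157e+12 / 7.753e+12) m/s ≈ 0.6381 m/s = 0.6381 m/s.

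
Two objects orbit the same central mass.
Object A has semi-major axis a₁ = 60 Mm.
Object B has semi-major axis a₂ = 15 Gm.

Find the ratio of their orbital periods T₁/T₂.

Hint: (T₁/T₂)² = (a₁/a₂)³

Convert to SI: a₁ = 60 Mm = 6e+07 m; a₂ = 15 Gm = 1.5e+10 m.
From Kepler's third law, (T₁/T₂)² = (a₁/a₂)³, so T₁/T₂ = (a₁/a₂)^(3/2).
a₁/a₂ = 6e+07 / 1.5e+10 = 0.004.
T₁/T₂ = (0.004)^(3/2) ≈ 0.000253.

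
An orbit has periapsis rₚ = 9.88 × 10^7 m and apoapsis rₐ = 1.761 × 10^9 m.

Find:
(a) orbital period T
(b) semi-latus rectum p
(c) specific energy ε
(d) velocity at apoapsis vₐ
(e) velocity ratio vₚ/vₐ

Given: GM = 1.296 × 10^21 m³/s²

(a) With a = (rₚ + rₐ)/2 = 9.299e+08 m, T = 2π √(a³/GM) = 2π √((9.299e+08)³/1.296e+21) s ≈ 4949 s
(b) From a = (rₚ + rₐ)/2 = 9.299e+08 m and e = (rₐ − rₚ)/(rₐ + rₚ) = 0.893752, p = a(1 − e²) = 9.299e+08 · (1 − (0.893752)²) ≈ 1.871e+08 m
(c) With a = (rₚ + rₐ)/2 = 9.299e+08 m, ε = −GM/(2a) = −1.296e+21/(2 · 9.299e+08) J/kg ≈ -6.968e+11 J/kg
(d) With a = (rₚ + rₐ)/2 = 9.299e+08 m, vₐ = √(GM (2/rₐ − 1/a)) = √(1.296e+21 · (2/1.761e+09 − 1/9.299e+08)) m/s ≈ 2.796e+05 m/s
(e) Conservation of angular momentum (rₚvₚ = rₐvₐ) gives vₚ/vₐ = rₐ/rₚ = 1.761e+09/9.88e+07 ≈ 17.82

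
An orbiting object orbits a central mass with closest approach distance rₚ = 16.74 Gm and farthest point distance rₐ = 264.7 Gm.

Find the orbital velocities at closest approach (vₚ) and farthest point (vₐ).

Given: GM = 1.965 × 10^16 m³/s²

Convert to SI: rₚ = 16.74 Gm = 1.674e+10 m; rₐ = 264.7 Gm = 2.647e+11 m.
Use the vis-viva equation v² = GM(2/r − 1/a) with a = (rₚ + rₐ)/2 = (1.674e+10 + 2.647e+11)/2 = 1.4072e+11 m.
vₚ = √(GM · (2/rₚ − 1/a)) = √(1.965e+16 · (2/1.674e+10 − 1/1.4072e+11)) m/s ≈ 1486 m/s = 1.486 km/s.
vₐ = √(GM · (2/rₐ − 1/a)) = √(1.965e+16 · (2/2.647e+11 − 1/1.4072e+11)) m/s ≈ 93.97 m/s = 93.97 m/s.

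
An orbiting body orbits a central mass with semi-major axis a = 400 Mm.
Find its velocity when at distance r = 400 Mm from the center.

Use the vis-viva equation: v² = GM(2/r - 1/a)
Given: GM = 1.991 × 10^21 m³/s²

Convert to SI: a = 400 Mm = 4e+08 m; r = 400 Mm = 4e+08 m.
Vis-viva: v = √(GM · (2/r − 1/a)).
2/r − 1/a = 2/4e+08 − 1/4e+08 = 2.5e-09 m⁻¹.
v = √(1.991e+21 · 2.5e-09) m/s ≈ 2.231e+06 m/s = 2231 km/s.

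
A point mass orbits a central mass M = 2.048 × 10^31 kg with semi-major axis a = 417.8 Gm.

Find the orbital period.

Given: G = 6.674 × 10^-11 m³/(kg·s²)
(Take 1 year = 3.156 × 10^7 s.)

Convert to SI: a = 417.8 Gm = 4.178e+11 m.
GM = G · M = 6.674e-11 · 2.048e+31 = 1.36684e+21 m³/s².
Kepler's third law: T = 2π √(a³ / GM).
Substituting a = 4.178e+11 m and GM = 1.36684e+21 m³/s²:
T = 2π √((4.178e+11)³ / 1.36684e+21) s
T ≈ 4.59e+07 s = 1.454 years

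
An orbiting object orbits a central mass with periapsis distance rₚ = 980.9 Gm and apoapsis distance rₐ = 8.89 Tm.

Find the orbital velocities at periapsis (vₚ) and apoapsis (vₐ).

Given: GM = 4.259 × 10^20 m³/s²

Convert to SI: rₚ = 980.9 Gm = 9.809e+11 m; rₐ = 8.89 Tm = 8.89e+12 m.
Use the vis-viva equation v² = GM(2/r − 1/a) with a = (rₚ + rₐ)/2 = (9.809e+11 + 8.89e+12)/2 = 4.93545e+12 m.
vₚ = √(GM · (2/rₚ − 1/a)) = √(4.259e+20 · (2/9.809e+11 − 1/4.93545e+12)) m/s ≈ 2.797e+04 m/s = 27.97 km/s.
vₐ = √(GM · (2/rₐ − 1/a)) = √(4.259e+20 · (2/8.89e+12 − 1/4.93545e+12)) m/s ≈ 3086 m/s = 3.086 km/s.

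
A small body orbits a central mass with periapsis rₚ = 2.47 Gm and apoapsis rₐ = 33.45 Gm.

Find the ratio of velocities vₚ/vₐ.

Convert to SI: rₚ = 2.47 Gm = 2.47e+09 m; rₐ = 33.45 Gm = 3.345e+10 m.
Conservation of angular momentum gives rₚvₚ = rₐvₐ, so vₚ/vₐ = rₐ/rₚ.
vₚ/vₐ = 3.345e+10 / 2.47e+09 ≈ 13.54.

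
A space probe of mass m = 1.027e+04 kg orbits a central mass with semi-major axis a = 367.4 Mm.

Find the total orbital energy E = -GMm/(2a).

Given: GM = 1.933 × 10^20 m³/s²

Convert to SI: a = 367.4 Mm = 3.674e+08 m.
E = −GMm / (2a).
E = −1.933e+20 · 1.027e+04 / (2 · 3.674e+08) J ≈ -2.702e+15 J = -2.702 PJ.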